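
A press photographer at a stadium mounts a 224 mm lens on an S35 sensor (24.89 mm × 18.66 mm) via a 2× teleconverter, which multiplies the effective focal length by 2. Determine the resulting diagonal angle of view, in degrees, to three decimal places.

3.977°

Effective focal length f = 224 × 2 = 448 mm.
Sensor diagonal = √(24.89² + 18.66²) = √967.7077 ≈ 31.1080 mm.
α = 2·arctan(31.108 / (2 × 448)) = 2·arctan(0.03472) ≈ 3.9769°.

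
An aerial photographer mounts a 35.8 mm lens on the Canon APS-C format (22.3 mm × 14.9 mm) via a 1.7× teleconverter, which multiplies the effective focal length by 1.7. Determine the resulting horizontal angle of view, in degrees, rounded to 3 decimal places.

Effective focal length f = 35.8 × 1.7 = 60.86 mm.
α = 2·arctan(22.3 / (2 × 60.86)) = 2·arctan(0.18321) ≈ 20.7637°.

20.764°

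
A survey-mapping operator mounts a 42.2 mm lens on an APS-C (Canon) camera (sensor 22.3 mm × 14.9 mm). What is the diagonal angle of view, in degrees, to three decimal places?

35.257°

Sensor diagonal = √(22.3² + 14.9²) = √719.3000 ≈ 26.8198 mm.
Angle of view α = 2·arctan(d/2f) with d = 26.8198 mm and f = 42.2 mm.
d/2f = 0.31777; arctan(0.31777) ≈ 17.6287°, so α ≈ 35.2574°.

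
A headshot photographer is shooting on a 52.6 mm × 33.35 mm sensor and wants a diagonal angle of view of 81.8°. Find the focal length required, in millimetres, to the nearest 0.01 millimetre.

Sensor diagonal = √(52.6² + 33.35²) = √3878.9825 ≈ 62.2815 mm.
From α = 2·arctan(d/2f) we get f = d / (2·tan(α/2)).
With d = 62.2815 mm and α/2 = 40.9°, tan(α/2) ≈ 0.86623, so f ≈ 62.2815 / 1.73245 ≈ 35.9499 mm.

35.95 mm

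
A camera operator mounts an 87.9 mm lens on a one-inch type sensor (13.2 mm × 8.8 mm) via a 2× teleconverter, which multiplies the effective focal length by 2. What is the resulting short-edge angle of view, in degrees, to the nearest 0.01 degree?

2.87°

Effective focal length f = 87.9 × 2 = 175.8 mm.
α = 2·arctan(8.8 / (2 × 175.8)) = 2·arctan(0.02503) ≈ 2.8674°.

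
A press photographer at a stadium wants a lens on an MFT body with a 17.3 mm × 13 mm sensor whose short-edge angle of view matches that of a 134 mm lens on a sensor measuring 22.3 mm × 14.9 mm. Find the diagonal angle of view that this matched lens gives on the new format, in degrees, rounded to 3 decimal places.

10.575°

Equal short-edge AOV ⇒ f₂ = f₁ · 13/14.9 = 134 × 0.87248 ≈ 116.9128 mm.
Sensor diagonal = √(17.3² + 13²) = √468.2900 ≈ 21.6400 mm.
Diagonal AOV on the new format = 2·arctan(21.6400 / (2 × 116.9128)) = 2·arctan(0.09255) ≈ 10.5751°.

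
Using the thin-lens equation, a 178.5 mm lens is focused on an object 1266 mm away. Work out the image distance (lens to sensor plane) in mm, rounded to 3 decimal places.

207.799 mm

1/dᵢ = 1/f − 1/dₒ = 1/178.5 − 1/1266 = 0.0048124 mm⁻¹.
dᵢ = 1/0.0048124 ≈ 207.7986 mm.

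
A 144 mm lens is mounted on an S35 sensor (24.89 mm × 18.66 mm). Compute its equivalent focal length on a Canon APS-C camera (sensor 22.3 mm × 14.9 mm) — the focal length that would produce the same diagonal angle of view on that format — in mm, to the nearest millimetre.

Sensor diagonal = √(24.89² + 18.66²) = √967.7077 ≈ 31.1080 mm.
Sensor diagonal = √(22.3² + 14.9²) = √719.3000 ≈ 26.8198 mm.
Equal angle of view means equal diagonal/f ratio, so f₂ = f₁ · (diagonal₂/diagonal₁) = 144 × 26.8198/31.1080.
f₂ = 144 × 0.86215 ≈ 124.150 mm.

124 mm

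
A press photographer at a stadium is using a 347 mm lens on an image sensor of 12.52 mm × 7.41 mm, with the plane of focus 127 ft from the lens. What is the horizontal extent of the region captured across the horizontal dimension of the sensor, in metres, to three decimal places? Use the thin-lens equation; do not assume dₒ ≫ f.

1.384 m

dₒ: 127 ft × 304.8 mm/ft = 38709.60 mm.
Similar triangles through the lens centre give W/dₒ = w/dᵢ; with 1/f = 1/dₒ + 1/dᵢ this gives W = w·(dₒ − f)/f.
W = 12.52 mm × (38709.6 − 347) / 347 = 12.52 × 110.5550 ≈ 1384.149 mm = 1.38415 m.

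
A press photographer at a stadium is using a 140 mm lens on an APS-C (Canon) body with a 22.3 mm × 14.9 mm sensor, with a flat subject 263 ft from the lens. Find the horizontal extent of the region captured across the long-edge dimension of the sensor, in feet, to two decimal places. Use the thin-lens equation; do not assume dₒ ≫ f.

41.82 ft

dₒ: 263 ft × 304.8 mm/ft = 80162.40 mm.
Similar triangles through the lens centre give W/dₒ = w/dᵢ; with 1/f = 1/dₒ + 1/dᵢ this gives W = w·(dₒ − f)/f.
W = 22.3 mm × (80162.4 − 140) / 140 = 22.3 × 571.5886 ≈ 12746.425 mm = 12746.425/304.8 ft = 41.819 ft.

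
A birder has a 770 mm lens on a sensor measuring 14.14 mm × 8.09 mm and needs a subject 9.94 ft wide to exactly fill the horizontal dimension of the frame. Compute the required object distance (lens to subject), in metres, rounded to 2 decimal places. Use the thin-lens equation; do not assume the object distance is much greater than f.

165.75 m

W: 9.94 ft × 304.8 mm/ft = 3029.71 mm.
Magnification m = w/W = dᵢ/dₒ; combined with 1/f = 1/dₒ + 1/dᵢ this gives dₒ = f·(1 + W/w).
dₒ = 770 mm × (1 + 3029.71/14.14) = 770 × 215.2653 ≈ 165754.312 mm = 165.754 m.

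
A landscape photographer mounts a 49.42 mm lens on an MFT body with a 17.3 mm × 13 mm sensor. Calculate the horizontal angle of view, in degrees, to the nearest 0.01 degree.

Angle of view α = 2·arctan(w/2f) with w = 17.3 mm and f = 49.42 mm.
w/2f = 0.17503; arctan(0.17503) ≈ 9.9279°, so α ≈ 19.8559°.

19.86°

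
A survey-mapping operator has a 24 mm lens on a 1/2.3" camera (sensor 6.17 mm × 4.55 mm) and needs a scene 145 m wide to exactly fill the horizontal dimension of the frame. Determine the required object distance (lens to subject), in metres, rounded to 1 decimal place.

W: 145 m = 145000 mm.
Magnification m = w/W = dᵢ/dₒ; combined with 1/f = 1/dₒ + 1/dᵢ this gives dₒ = f·(1 + W/w).
dₒ = 24 mm × (1 + 145000/6.17) = 24 × 23501.8104 ≈ 564043.449 mm = 564.043 m.

564.0 m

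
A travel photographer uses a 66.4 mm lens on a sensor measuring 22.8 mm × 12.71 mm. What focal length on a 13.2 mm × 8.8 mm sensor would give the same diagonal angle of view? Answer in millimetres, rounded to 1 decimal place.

40.4 mm

Sensor diagonal = √(22.8² + 12.71²) = √681.3841 ≈ 26.1033 mm.
Sensor diagonal = √(13.2² + 8.8²) = √251.6800 ≈ 15.8644 mm.
Equal angle of view means equal diagonal/f ratio, so f₂ = f₁ · (diagonal₂/diagonal₁) = 66.4 × 15.8644/26.1033.
f₂ = 66.4 × 0.60775 ≈ 40.355 mm.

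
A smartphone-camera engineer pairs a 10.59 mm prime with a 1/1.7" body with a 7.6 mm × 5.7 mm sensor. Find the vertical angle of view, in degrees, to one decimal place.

30.1°

Angle of view α = 2·arctan(h/2f) with h = 5.7 mm and f = 10.59 mm.
h/2f = 0.26912; arctan(0.26912) ≈ 15.0627°, so α ≈ 30.1253°.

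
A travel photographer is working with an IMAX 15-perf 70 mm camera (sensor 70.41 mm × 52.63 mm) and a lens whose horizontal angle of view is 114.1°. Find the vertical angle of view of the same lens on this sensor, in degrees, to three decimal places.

98.140°

From the horizontal AOV: f = 70.41 / (2·tan(57.05°)) = 70.41 / 3.08562 ≈ 22.8187 mm.
Vertical AOV = 2·arctan(52.63 / (2 × 22.8187)) = 2·arctan(1.15322) ≈ 98.1404°.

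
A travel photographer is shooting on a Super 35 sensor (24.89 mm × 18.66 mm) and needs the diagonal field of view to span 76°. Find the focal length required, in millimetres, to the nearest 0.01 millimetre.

19.91 mm

Sensor diagonal = √(24.89² + 18.66²) = √967.7077 ≈ 31.1080 mm.
From α = 2·arctan(d/2f) we get f = d / (2·tan(α/2)).
With d = 31.1080 mm and α/2 = 38°, tan(α/2) ≈ 0.78129, so f ≈ 31.1080 / 1.56257 ≈ 19.9082 mm.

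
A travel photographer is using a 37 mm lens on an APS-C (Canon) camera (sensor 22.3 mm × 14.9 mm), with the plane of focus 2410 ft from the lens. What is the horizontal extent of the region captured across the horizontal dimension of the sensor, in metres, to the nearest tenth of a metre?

442.7 m

dₒ: 2410 ft × 304.8 mm/ft = 734567.98 mm.
Similar triangles through the lens centre give W/dₒ = w/dᵢ; with 1/f = 1/dₒ + 1/dᵢ this gives W = w·(dₒ − f)/f.
W = 22.3 mm × (734568 − 37) / 37 = 22.3 × 19852.1886 ≈ 442703.805 mm = 442.704 m.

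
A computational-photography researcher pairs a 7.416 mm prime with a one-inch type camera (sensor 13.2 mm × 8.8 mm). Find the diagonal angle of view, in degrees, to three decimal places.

93.853°

Sensor diagonal = √(13.2² + 8.8²) = √251.6800 ≈ 15.8644 mm.
Angle of view α = 2·arctan(d/2f) with d = 15.8644 mm and f = 7.416 mm.
d/2f = 1.06961; arctan(1.06961) ≈ 46.9263°, so α ≈ 93.8527°.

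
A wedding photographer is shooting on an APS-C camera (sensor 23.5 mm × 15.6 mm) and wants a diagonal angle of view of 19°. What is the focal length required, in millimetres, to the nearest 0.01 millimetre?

84.28 mm

Sensor diagonal = √(23.5² + 15.6²) = √795.6100 ≈ 28.2066 mm.
From α = 2·arctan(d/2f) we get f = d / (2·tan(α/2)).
With d = 28.2066 mm and α/2 = 9.5°, tan(α/2) ≈ 0.16734, so f ≈ 28.2066 / 0.33469 ≈ 84.2779 mm.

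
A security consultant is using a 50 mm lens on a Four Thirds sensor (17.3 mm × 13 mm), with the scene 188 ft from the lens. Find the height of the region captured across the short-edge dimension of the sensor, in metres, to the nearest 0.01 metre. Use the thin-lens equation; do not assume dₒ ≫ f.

14.89 m

dₒ: 188 ft × 304.8 mm/ft = 57302.40 mm.
Similar triangles through the lens centre give W/dₒ = h/dᵢ; with 1/f = 1/dₒ + 1/dᵢ this gives W = h·(dₒ − f)/f.
W = 13 mm × (57302.4 − 50) / 50 = 13 × 1145.0480 ≈ 14885.624 mm = 14.8856 m.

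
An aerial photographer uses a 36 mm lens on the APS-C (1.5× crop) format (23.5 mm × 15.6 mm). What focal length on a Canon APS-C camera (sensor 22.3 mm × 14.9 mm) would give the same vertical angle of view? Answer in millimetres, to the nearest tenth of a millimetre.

Equal angle of view means equal height/f ratio, so f₂ = f₁ · (height₂/height₁) = 36 × 14.9/15.6.
f₂ = 36 × 0.95513 ≈ 34.385 mm.

34.4 mm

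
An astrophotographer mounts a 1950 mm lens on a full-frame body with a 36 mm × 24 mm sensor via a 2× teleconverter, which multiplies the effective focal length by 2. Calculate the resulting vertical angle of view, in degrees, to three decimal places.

Effective focal length f = 1950 × 2 = 3900 mm.
α = 2·arctan(24 / (2 × 3900)) = 2·arctan(0.00308) ≈ 0.3526°.

0.353°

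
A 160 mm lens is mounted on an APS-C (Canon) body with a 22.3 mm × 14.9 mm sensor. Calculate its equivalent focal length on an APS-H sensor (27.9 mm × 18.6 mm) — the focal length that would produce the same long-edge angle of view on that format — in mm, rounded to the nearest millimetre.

200 mm

Equal angle of view means equal width/f ratio, so f₂ = f₁ · (width₂/width₁) = 160 × 27.9/22.3.
f₂ = 160 × 1.25112 ≈ 200.179 mm.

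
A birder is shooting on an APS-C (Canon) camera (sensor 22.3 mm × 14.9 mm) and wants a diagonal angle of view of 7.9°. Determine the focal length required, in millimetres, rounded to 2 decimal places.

194.21 mm

Sensor diagonal = √(22.3² + 14.9²) = √719.3000 ≈ 26.8198 mm.
From α = 2·arctan(d/2f) we get f = d / (2·tan(α/2)).
With d = 26.8198 mm and α/2 = 3.95°, tan(α/2) ≈ 0.06905, so f ≈ 26.8198 / 0.13810 ≈ 194.2056 mm.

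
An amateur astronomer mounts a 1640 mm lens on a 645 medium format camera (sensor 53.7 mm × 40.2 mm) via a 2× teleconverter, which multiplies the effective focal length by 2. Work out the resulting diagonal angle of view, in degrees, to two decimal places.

1.17°

Effective focal length f = 1640 × 2 = 3280 mm.
Sensor diagonal = √(53.7² + 40.2²) = √4499.7300 ≈ 67.0800 mm.
α = 2·arctan(67.080 / (2 × 3280)) = 2·arctan(0.01023) ≈ 1.1717°.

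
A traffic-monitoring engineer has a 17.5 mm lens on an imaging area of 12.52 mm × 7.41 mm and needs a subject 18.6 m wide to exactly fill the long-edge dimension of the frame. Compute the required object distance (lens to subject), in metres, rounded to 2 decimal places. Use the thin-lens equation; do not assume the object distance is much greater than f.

26.02 m

W: 18.6 m = 18600 mm.
Magnification m = w/W = dᵢ/dₒ; combined with 1/f = 1/dₒ + 1/dᵢ this gives dₒ = f·(1 + W/w).
dₒ = 17.5 mm × (1 + 18600/12.52) = 17.5 × 1486.6230 ≈ 26015.903 mm = 26.0159 m.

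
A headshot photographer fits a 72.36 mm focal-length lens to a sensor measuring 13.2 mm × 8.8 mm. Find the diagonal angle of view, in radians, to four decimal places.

Sensor diagonal = √(13.2² + 8.8²) = √251.6800 ≈ 15.8644 mm.
Angle of view α = 2·arctan(d/2f) with d = 15.8644 mm and f = 72.36 mm.
d/2f = 0.10962; arctan(0.10962) ≈ 0.1092 rad, so α ≈ 0.2184 rad.

0.2184 rad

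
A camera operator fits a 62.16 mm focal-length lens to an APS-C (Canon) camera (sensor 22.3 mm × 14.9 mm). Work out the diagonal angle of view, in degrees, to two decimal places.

Sensor diagonal = √(22.3² + 14.9²) = √719.3000 ≈ 26.8198 mm.
Angle of view α = 2·arctan(d/2f) with d = 26.8198 mm and f = 62.16 mm.
d/2f = 0.21573; arctan(0.21573) ≈ 12.1739°, so α ≈ 24.3479°.

24.35°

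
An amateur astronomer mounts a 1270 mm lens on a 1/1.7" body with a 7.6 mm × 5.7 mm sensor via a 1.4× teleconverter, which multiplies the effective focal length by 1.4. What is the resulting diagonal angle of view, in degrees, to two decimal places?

0.31°

Effective focal length f = 1270 × 1.4 = 1778 mm.
Sensor diagonal = √(7.6² + 5.7²) = √90.2500 ≈ 9.5000 mm.
α = 2·arctan(9.500 / (2 × 1778)) = 2·arctan(0.00267) ≈ 0.3061°.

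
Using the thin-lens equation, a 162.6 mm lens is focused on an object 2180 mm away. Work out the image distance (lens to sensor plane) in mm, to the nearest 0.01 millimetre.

175.71 mm

1/dᵢ = 1/f − 1/dₒ = 1/162.6 − 1/2180 = 0.0056913 mm⁻¹.
dᵢ = 1/0.0056913 ≈ 175.7054 mm.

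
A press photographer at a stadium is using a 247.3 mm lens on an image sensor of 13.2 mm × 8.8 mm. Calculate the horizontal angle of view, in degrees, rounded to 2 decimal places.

Angle of view α = 2·arctan(w/2f) with w = 13.2 mm and f = 247.3 mm.
w/2f = 0.02669; arctan(0.02669) ≈ 1.5288°, so α ≈ 3.0575°.

3.06°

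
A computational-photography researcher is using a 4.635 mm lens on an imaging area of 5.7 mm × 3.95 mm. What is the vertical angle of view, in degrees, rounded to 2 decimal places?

46.16°

Angle of view α = 2·arctan(h/2f) with h = 3.95 mm and f = 4.635 mm.
h/2f = 0.42611; arctan(0.42611) ≈ 23.0791°, so α ≈ 46.1583°.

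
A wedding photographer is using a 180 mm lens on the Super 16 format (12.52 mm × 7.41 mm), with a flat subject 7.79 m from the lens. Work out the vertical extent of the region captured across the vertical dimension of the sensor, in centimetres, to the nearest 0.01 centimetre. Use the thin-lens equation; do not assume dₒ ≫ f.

dₒ: 7.79 m = 7790 mm.
Similar triangles through the lens centre give W/dₒ = h/dᵢ; with 1/f = 1/dₒ + 1/dᵢ this gives W = h·(dₒ − f)/f.
W = 7.41 mm × (7790 − 180) / 180 = 7.41 × 42.2778 ≈ 313.278 mm = 31.3278 cm.

31.33 cm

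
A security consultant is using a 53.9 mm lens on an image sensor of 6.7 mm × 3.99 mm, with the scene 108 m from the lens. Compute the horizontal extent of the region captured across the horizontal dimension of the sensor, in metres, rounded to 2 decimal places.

13.42 m

dₒ: 108 m = 108000 mm.
Similar triangles through the lens centre give W/dₒ = w/dᵢ; with 1/f = 1/dₒ + 1/dᵢ this gives W = w·(dₒ − f)/f.
W = 6.7 mm × (108000 − 53.9) / 53.9 = 6.7 × 2002.7106 ≈ 13418.161 mm = 13.4182 m.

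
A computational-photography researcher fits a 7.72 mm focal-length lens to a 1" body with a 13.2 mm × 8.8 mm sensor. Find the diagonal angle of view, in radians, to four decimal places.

1.5979 rad

Sensor diagonal = √(13.2² + 8.8²) = √251.6800 ≈ 15.8644 mm.
Angle of view α = 2·arctan(d/2f) with d = 15.8644 mm and f = 7.72 mm.
d/2f = 1.02749; arctan(1.02749) ≈ 0.7990 rad, so α ≈ 1.5979 rad.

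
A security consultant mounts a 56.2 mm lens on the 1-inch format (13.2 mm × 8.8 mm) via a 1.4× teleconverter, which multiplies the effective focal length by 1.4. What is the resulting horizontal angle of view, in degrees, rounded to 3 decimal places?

Effective focal length f = 56.2 × 1.4 = 78.68 mm.
α = 2·arctan(13.2 / (2 × 78.68)) = 2·arctan(0.08388) ≈ 9.5900°.

9.590°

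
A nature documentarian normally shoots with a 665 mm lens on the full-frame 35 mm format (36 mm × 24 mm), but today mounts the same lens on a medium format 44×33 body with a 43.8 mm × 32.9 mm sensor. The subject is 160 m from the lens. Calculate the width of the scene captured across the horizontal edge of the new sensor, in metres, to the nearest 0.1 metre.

The focal length stays 665 mm; the relevant sensor dimension is now w = 43.8 mm. Object distance dₒ = 160 m = 160000 mm.
Thin-lens field width W = w·(dₒ − f)/f = 43.8 × (160000 − 665)/665 ≈ 10494.546 mm = 10.4945 m.

10.5 m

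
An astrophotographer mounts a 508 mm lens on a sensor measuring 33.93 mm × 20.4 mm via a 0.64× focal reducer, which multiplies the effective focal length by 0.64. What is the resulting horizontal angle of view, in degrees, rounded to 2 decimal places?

5.97°

Effective focal length f = 508 × 0.64 = 325.12 mm.
α = 2·arctan(33.93 / (2 × 325.12)) = 2·arctan(0.05218) ≈ 5.9741°.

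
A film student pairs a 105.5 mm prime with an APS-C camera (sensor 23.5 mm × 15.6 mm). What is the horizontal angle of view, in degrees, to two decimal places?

Angle of view α = 2·arctan(w/2f) with w = 23.5 mm and f = 105.5 mm.
w/2f = 0.11137; arctan(0.11137) ≈ 6.3551°, so α ≈ 12.7102°.

12.71°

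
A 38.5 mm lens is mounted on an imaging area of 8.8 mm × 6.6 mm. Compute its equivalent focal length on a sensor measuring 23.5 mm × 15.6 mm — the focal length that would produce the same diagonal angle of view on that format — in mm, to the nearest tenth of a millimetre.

98.7 mm

Sensor diagonal = √(8.8² + 6.6²) = √121.0000 ≈ 11.0000 mm.
Sensor diagonal = √(23.5² + 15.6²) = √795.6100 ≈ 28.2066 mm.
Equal angle of view means equal diagonal/f ratio, so f₂ = f₁ · (diagonal₂/diagonal₁) = 38.5 × 28.2066/11.0000.
f₂ = 38.5 × 2.56423 ≈ 98.723 mm.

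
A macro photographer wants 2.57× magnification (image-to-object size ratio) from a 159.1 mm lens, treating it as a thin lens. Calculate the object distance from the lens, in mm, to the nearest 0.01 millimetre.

With m = dᵢ/dₒ and 1/f = 1/dₒ + 1/dᵢ, substituting dᵢ = m·dₒ gives 1/f = (1 + 1/m)/dₒ, hence dₒ = f·(1 + 1/m).
dₒ = 159.1 × (1 + 1/2.57) = 159.1 × 1.38911 ≈ 221.007 mm.

221.01 mm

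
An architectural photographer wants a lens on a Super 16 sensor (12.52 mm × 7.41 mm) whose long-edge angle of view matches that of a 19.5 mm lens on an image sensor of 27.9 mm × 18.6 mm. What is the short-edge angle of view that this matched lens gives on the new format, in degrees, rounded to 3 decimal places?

45.896°

Equal long-edge AOV ⇒ f₂ = f₁ · 12.52/27.9 = 19.5 × 0.44875 ≈ 8.7505 mm.
Short-edge AOV on the new format = 2·arctan(7.41 / (2 × 8.7505)) = 2·arctan(0.42340) ≈ 45.8958°.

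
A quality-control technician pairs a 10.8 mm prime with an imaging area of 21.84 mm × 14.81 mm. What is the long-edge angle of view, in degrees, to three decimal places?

Angle of view α = 2·arctan(w/2f) with w = 21.84 mm and f = 10.8 mm.
w/2f = 1.01111; arctan(1.01111) ≈ 45.3165°, so α ≈ 90.6331°.

90.633°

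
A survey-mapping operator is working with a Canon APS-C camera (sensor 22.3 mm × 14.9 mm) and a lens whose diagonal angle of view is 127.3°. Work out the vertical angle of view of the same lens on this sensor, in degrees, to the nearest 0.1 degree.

Sensor diagonal = √(22.3² + 14.9²) = √719.3000 ≈ 26.8198 mm.
From the diagonal AOV: f = 26.8198 / (2·tan(63.65°)) = 26.8198 / 4.03782 ≈ 6.6421 mm.
Vertical AOV = 2·arctan(14.9 / (2 × 6.6421)) = 2·arctan(1.12163) ≈ 96.5620°.

96.6°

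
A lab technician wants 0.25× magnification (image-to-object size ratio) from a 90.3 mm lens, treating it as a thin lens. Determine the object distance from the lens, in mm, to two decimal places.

451.50 mm

With m = dᵢ/dₒ and 1/f = 1/dₒ + 1/dᵢ, substituting dᵢ = m·dₒ gives 1/f = (1 + 1/m)/dₒ, hence dₒ = f·(1 + 1/m).
dₒ = 90.3 × (1 + 1/0.25) = 90.3 × 5.00000 ≈ 451.500 mm.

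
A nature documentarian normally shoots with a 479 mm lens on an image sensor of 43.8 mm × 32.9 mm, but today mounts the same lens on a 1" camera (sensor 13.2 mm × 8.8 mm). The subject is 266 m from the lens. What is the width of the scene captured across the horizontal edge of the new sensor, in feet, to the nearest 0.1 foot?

24.0 ft

The focal length stays 479 mm; the relevant sensor dimension is now w = 13.2 mm. Object distance dₒ = 266 m = 266000 mm.
Thin-lens field width W = w·(dₒ − f)/f = 13.2 × (266000 − 479)/479 ≈ 7317.071 mm = 7317.071/304.8 ft = 24.0061 ft.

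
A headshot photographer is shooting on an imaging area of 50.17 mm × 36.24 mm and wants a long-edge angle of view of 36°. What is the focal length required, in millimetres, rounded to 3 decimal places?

77.204 mm

From α = 2·arctan(w/2f) we get f = w / (2·tan(α/2)).
With w = 50.17 mm and α/2 = 18°, tan(α/2) ≈ 0.32492, so f ≈ 50.17 / 0.64984 ≈ 77.2037 mm.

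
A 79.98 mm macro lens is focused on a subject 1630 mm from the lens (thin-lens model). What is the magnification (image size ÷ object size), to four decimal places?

0.0516×

Thin lens: 1/f = 1/dₒ + 1/dᵢ → 1/dᵢ = 1/79.98 − 1/1630 = 0.0118896 mm⁻¹, so dᵢ ≈ 84.1069 mm.
Magnification m = dᵢ/dₒ = 84.1069/1630 ≈ 0.05160.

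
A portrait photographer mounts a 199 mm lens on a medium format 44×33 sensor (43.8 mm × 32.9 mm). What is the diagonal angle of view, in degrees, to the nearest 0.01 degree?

Sensor diagonal = √(43.8² + 32.9²) = √3000.8500 ≈ 54.7800 mm.
Angle of view α = 2·arctan(d/2f) with d = 54.7800 mm and f = 199 mm.
d/2f = 0.13764; arctan(0.13764) ≈ 7.8368°, so α ≈ 15.6737°.

15.67°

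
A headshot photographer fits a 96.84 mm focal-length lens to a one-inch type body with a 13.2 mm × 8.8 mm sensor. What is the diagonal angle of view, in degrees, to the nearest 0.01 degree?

9.37°

Sensor diagonal = √(13.2² + 8.8²) = √251.6800 ≈ 15.8644 mm.
Angle of view α = 2·arctan(d/2f) with d = 15.8644 mm and f = 96.84 mm.
d/2f = 0.08191; arctan(0.08191) ≈ 4.6827°, so α ≈ 9.3653°.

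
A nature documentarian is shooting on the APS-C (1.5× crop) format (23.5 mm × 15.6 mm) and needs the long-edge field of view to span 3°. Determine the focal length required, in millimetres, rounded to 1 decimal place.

From α = 2·arctan(w/2f) we get f = w / (2·tan(α/2)).
With w = 23.5 mm and α/2 = 1.5°, tan(α/2) ≈ 0.02619, so f ≈ 23.5 / 0.05237 ≈ 448.7144 mm.

448.7 mm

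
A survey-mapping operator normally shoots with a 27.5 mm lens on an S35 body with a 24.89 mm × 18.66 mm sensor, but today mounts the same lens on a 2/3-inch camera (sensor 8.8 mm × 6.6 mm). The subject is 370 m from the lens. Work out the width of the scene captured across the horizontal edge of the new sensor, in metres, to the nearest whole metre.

The focal length stays 27.5 mm; the relevant sensor dimension is now w = 8.8 mm. Object distance dₒ = 370 m = 370000 mm.
Thin-lens field width W = w·(dₒ − f)/f = 8.8 × (370000 − 27.5)/27.5 ≈ 118391.200 mm = 118.391 m.

118 m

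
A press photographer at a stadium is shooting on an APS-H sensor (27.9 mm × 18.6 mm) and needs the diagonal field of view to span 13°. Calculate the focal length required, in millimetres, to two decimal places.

147.15 mm

Sensor diagonal = √(27.9² + 18.6²) = √1124.3700 ≈ 33.5316 mm.
From α = 2·arctan(d/2f) we get f = d / (2·tan(α/2)).
With d = 33.5316 mm and α/2 = 6.5°, tan(α/2) ≈ 0.11394, so f ≈ 33.5316 / 0.22787 ≈ 147.1517 mm.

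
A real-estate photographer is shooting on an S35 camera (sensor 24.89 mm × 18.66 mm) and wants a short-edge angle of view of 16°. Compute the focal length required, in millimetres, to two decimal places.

66.39 mm

From α = 2·arctan(h/2f) we get f = h / (2·tan(α/2)).
With h = 18.66 mm and α/2 = 8°, tan(α/2) ≈ 0.14054, so f ≈ 18.66 / 0.28108 ≈ 66.3864 mm.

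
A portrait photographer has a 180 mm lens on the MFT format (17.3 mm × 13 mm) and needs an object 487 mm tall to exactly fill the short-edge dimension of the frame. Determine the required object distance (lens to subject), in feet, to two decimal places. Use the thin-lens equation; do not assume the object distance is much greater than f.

Magnification m = h/W = dᵢ/dₒ; combined with 1/f = 1/dₒ + 1/dᵢ this gives dₒ = f·(1 + W/h).
dₒ = 180 mm × (1 + 487/13) = 180 × 38.4615 ≈ 6923.077 mm = 6923.077/304.8 ft = 22.7135 ft.

22.71 ft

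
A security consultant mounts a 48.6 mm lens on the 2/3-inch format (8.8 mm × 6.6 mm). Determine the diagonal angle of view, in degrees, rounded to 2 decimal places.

12.91°

Sensor diagonal = √(8.8² + 6.6²) = √121.0000 ≈ 11.0000 mm.
Angle of view α = 2·arctan(d/2f) with d = 11.0000 mm and f = 48.6 mm.
d/2f = 0.11317; arctan(0.11317) ≈ 6.4566°, so α ≈ 12.9132°.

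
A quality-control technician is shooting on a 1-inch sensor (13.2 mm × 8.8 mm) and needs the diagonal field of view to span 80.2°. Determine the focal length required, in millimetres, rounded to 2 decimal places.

9.42 mm

Sensor diagonal = √(13.2² + 8.8²) = √251.6800 ≈ 15.8644 mm.
From α = 2·arctan(d/2f) we get f = d / (2·tan(α/2)).
With d = 15.8644 mm and α/2 = 40.1°, tan(α/2) ≈ 0.84208, so f ≈ 15.8644 / 1.68416 ≈ 9.4198 mm.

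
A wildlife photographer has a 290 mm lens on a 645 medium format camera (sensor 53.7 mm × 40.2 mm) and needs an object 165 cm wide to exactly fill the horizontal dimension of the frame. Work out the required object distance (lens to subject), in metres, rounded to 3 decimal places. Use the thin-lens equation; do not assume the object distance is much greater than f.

W: 165 cm = 1650 mm.
Magnification m = w/W = dᵢ/dₒ; combined with 1/f = 1/dₒ + 1/dᵢ this gives dₒ = f·(1 + W/w).
dₒ = 290 mm × (1 + 1650/53.7) = 290 × 31.7263 ≈ 9200.615 mm = 9.20061 m.

9.201 m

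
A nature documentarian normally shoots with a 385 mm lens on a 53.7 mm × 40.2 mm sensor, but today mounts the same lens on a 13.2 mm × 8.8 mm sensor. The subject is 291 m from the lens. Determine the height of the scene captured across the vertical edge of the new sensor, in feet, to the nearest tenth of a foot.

21.8 ft

The focal length stays 385 mm; the relevant sensor dimension is now h = 8.8 mm. Object distance dₒ = 291 m = 291000 mm.
Thin-lens field height W = h·(dₒ − f)/f = 8.8 × (291000 − 385)/385 ≈ 6642.629 mm = 6642.629/304.8 ft = 21.7934 ft.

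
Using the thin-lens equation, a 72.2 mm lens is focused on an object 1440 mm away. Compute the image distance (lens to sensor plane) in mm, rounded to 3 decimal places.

76.011 mm

1/dᵢ = 1/f − 1/dₒ = 1/72.2 − 1/1440 = 0.0131560 mm⁻¹.
dᵢ = 1/0.0131560 ≈ 76.0111 mm.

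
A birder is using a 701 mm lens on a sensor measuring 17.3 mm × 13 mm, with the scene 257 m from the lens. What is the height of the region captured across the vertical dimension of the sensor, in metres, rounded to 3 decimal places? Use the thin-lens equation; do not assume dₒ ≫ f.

4.753 m

dₒ: 257 m = 257000 mm.
Similar triangles through the lens centre give W/dₒ = h/dᵢ; with 1/f = 1/dₒ + 1/dᵢ this gives W = h·(dₒ − f)/f.
W = 13 mm × (257000 − 701) / 701 = 13 × 365.6191 ≈ 4753.049 mm = 4.75305 m.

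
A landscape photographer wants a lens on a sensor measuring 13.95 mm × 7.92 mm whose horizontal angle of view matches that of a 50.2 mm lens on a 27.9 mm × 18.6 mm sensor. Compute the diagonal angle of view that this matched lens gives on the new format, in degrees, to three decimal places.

35.443°

Equal horizontal AOV ⇒ f₂ = f₁ · 13.95/27.9 = 50.2 × 0.50000 ≈ 25.1000 mm.
Sensor diagonal = √(13.95² + 7.92²) = √257.3289 ≈ 16.0415 mm.
Diagonal AOV on the new format = 2·arctan(16.0415 / (2 × 25.1000)) = 2·arctan(0.31955) ≈ 35.4427°.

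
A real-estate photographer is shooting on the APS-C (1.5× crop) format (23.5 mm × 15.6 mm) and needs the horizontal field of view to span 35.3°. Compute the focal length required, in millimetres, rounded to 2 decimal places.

36.93 mm

From α = 2·arctan(w/2f) we get f = w / (2·tan(α/2)).
With w = 23.5 mm and α/2 = 17.65°, tan(α/2) ≈ 0.31818, so f ≈ 23.5 / 0.63636 ≈ 36.9288 mm.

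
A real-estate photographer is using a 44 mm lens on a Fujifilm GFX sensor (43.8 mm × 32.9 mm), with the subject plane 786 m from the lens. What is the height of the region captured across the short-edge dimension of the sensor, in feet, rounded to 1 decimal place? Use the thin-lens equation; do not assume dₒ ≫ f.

1928.1 ft

dₒ: 786 m = 786000 mm.
Similar triangles through the lens centre give W/dₒ = h/dᵢ; with 1/f = 1/dₒ + 1/dᵢ this gives W = h·(dₒ − f)/f.
W = 32.9 mm × (786000 − 44) / 44 = 32.9 × 17862.6364 ≈ 587680.736 mm = 587680.736/304.8 ft = 1928.09 ft.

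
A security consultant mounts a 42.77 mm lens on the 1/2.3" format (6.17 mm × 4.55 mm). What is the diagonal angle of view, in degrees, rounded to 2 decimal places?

Sensor diagonal = √(6.17² + 4.55²) = √58.7714 ≈ 7.6663 mm.
Angle of view α = 2·arctan(d/2f) with d = 7.6663 mm and f = 42.77 mm.
d/2f = 0.08962; arctan(0.08962) ≈ 5.1213°, so α ≈ 10.2425°.

10.24°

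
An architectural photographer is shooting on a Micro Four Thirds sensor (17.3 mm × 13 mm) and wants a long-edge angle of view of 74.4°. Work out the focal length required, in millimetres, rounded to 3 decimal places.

11.396 mm

From α = 2·arctan(w/2f) we get f = w / (2·tan(α/2)).
With w = 17.3 mm and α/2 = 37.2°, tan(α/2) ≈ 0.75904, so f ≈ 17.3 / 1.51808 ≈ 11.3960 mm.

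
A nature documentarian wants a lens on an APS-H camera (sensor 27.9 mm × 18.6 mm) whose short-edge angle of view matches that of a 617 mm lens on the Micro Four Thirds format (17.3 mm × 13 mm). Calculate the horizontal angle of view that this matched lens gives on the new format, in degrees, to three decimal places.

1.811°

Equal short-edge AOV ⇒ f₂ = f₁ · 18.6/13 = 617 × 1.43077 ≈ 882.7846 mm.
Horizontal AOV on the new format = 2·arctan(27.9 / (2 × 882.7846)) = 2·arctan(0.01580) ≈ 1.8107°.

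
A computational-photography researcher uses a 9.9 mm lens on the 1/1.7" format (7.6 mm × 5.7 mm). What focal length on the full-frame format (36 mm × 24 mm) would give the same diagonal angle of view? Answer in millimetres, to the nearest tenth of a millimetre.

45.1 mm

Sensor diagonal = √(7.6² + 5.7²) = √90.2500 ≈ 9.5000 mm.
Sensor diagonal = √(36² + 24²) = √1872.0000 ≈ 43.2666 mm.
Equal angle of view means equal diagonal/f ratio, so f₂ = f₁ · (diagonal₂/diagonal₁) = 9.9 × 43.2666/9.5000.
f₂ = 9.9 × 4.55438 ≈ 45.088 mm.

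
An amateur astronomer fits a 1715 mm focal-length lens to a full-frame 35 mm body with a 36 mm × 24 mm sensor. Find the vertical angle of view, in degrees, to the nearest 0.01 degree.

0.80°

Angle of view α = 2·arctan(h/2f) with h = 24 mm and f = 1715 mm.
h/2f = 0.00700; arctan(0.00700) ≈ 0.4009°, so α ≈ 0.8018°.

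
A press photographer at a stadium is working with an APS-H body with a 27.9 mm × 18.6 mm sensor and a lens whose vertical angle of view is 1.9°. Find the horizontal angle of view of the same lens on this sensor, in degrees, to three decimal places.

2.850°

From the vertical AOV: f = 18.6 / (2·tan(0.95°)) = 18.6 / 0.03316 ≈ 560.8441 mm.
Horizontal AOV = 2·arctan(27.9 / (2 × 560.8441)) = 2·arctan(0.02487) ≈ 2.8497°.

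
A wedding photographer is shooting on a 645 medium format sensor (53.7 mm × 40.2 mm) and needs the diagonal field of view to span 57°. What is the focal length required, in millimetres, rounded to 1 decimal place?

Sensor diagonal = √(53.7² + 40.2²) = √4499.7300 ≈ 67.0800 mm.
From α = 2·arctan(d/2f) we get f = d / (2·tan(α/2)).
With d = 67.0800 mm and α/2 = 28.5°, tan(α/2) ≈ 0.54296, so f ≈ 67.0800 / 1.08591 ≈ 61.7730 mm.

61.8 mm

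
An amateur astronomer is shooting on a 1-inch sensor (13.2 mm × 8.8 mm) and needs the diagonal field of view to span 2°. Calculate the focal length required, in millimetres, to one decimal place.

454.4 mm

Sensor diagonal = √(13.2² + 8.8²) = √251.6800 ≈ 15.8644 mm.
From α = 2·arctan(d/2f) we get f = d / (2·tan(α/2)).
With d = 15.8644 mm and α/2 = 1°, tan(α/2) ≈ 0.01746, so f ≈ 15.8644 / 0.03491 ≈ 454.4362 mm.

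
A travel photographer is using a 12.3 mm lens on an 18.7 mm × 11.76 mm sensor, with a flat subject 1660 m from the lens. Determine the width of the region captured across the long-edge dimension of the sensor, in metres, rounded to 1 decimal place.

2523.7 m

dₒ: 1660 m = 1.66e+06 mm.
Similar triangles through the lens centre give W/dₒ = w/dᵢ; with 1/f = 1/dₒ + 1/dᵢ this gives W = w·(dₒ − f)/f.
W = 18.7 mm × (1.66e+06 − 12.3) / 12.3 = 18.7 × 134958.3496 ≈ 2523721.137 mm = 2523.72 m.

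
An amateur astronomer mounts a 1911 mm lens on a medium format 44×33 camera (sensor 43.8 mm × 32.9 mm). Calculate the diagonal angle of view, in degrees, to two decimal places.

1.64°

Sensor diagonal = √(43.8² + 32.9²) = √3000.8500 ≈ 54.7800 mm.
Angle of view α = 2·arctan(d/2f) with d = 54.7800 mm and f = 1911 mm.
d/2f = 0.01433; arctan(0.01433) ≈ 0.8212°, so α ≈ 1.6423°.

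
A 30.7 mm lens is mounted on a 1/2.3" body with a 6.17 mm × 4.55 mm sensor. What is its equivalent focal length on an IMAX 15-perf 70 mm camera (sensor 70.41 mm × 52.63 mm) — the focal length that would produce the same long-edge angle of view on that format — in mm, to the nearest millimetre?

Equal angle of view means equal width/f ratio, so f₂ = f₁ · (width₂/width₁) = 30.7 × 70.41/6.17.
f₂ = 30.7 × 11.41167 ≈ 350.338 mm.

350 mm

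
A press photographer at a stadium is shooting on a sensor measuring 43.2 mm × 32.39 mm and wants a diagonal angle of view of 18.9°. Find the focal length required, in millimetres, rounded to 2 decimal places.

Sensor diagonal = √(43.2² + 32.39²) = √2915.3521 ≈ 53.9940 mm.
From α = 2·arctan(d/2f) we get f = d / (2·tan(α/2)).
With d = 53.9940 mm and α/2 = 9.45°, tan(α/2) ≈ 0.16645, so f ≈ 53.9940 / 0.33289 ≈ 162.1971 mm.

162.20 mm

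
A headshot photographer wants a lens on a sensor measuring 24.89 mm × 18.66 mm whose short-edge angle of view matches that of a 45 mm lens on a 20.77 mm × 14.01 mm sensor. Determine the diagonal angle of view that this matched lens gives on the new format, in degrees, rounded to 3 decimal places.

Equal short-edge AOV ⇒ f₂ = f₁ · 18.66/14.01 = 45 × 1.33191 ≈ 59.9358 mm.
Sensor diagonal = √(24.89² + 18.66²) = √967.7077 ≈ 31.1080 mm.
Diagonal AOV on the new format = 2·arctan(31.1080 / (2 × 59.9358)) = 2·arctan(0.25951) ≈ 29.0960°.

29.096°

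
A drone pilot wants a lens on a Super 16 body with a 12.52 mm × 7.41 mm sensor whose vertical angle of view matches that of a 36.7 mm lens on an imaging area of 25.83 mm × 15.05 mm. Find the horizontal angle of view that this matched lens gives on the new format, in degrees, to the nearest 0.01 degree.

Equal vertical AOV ⇒ f₂ = f₁ · 7.41/15.05 = 36.7 × 0.49236 ≈ 18.0696 mm.
Horizontal AOV on the new format = 2·arctan(12.52 / (2 × 18.0696)) = 2·arctan(0.34644) ≈ 38.2161°.

38.22°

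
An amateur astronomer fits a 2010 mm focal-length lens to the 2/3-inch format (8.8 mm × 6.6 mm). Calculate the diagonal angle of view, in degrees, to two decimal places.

0.31°

Sensor diagonal = √(8.8² + 6.6²) = √121.0000 ≈ 11.0000 mm.
Angle of view α = 2·arctan(d/2f) with d = 11.0000 mm and f = 2010 mm.
d/2f = 0.00274; arctan(0.00274) ≈ 0.1568°, so α ≈ 0.3136°.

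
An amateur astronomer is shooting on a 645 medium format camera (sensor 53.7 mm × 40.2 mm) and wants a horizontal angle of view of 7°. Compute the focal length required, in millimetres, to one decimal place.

439.0 mm

From α = 2·arctan(w/2f) we get f = w / (2·tan(α/2)).
With w = 53.7 mm and α/2 = 3.5°, tan(α/2) ≈ 0.06116, so f ≈ 53.7 / 0.12233 ≈ 438.9936 mm.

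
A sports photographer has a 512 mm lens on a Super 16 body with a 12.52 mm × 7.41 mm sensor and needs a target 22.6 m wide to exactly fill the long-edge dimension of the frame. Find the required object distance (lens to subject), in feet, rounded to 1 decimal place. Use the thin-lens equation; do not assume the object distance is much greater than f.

3033.9 ft

W: 22.6 m = 22600 mm.
Magnification m = w/W = dᵢ/dₒ; combined with 1/f = 1/dₒ + 1/dᵢ this gives dₒ = f·(1 + W/w).
dₒ = 512 mm × (1 + 22600/12.52) = 512 × 1806.1118 ≈ 924729.252 mm = 924729.252/304.8 ft = 3033.89 ft.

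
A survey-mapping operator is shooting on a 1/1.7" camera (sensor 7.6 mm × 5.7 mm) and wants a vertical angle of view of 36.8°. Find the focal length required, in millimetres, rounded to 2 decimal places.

8.57 mm

From α = 2·arctan(h/2f) we get f = h / (2·tan(α/2)).
With h = 5.7 mm and α/2 = 18.4°, tan(α/2) ≈ 0.33266, so f ≈ 5.7 / 0.66531 ≈ 8.5674 mm.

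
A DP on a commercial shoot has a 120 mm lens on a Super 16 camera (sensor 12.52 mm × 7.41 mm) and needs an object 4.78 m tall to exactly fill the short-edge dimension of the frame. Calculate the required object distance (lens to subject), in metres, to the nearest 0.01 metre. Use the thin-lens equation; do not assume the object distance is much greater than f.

77.53 m

W: 4.78 m = 4780 mm.
Magnification m = h/W = dᵢ/dₒ; combined with 1/f = 1/dₒ + 1/dᵢ this gives dₒ = f·(1 + W/h).
dₒ = 120 mm × (1 + 4780/7.41) = 120 × 646.0742 ≈ 77528.907 mm = 77.5289 m.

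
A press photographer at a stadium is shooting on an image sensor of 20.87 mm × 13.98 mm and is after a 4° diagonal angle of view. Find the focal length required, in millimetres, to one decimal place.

359.7 mm

Sensor diagonal = √(20.87² + 13.98²) = √630.9973 ≈ 25.1197 mm.
From α = 2·arctan(d/2f) we get f = d / (2·tan(α/2)).
With d = 25.1197 mm and α/2 = 2°, tan(α/2) ≈ 0.03492, so f ≈ 25.1197 / 0.06984 ≈ 359.6665 mm.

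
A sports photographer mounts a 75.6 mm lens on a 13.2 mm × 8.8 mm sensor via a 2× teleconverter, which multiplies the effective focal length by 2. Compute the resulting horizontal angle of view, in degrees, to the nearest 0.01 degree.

Effective focal length f = 75.6 × 2 = 151.2 mm.
α = 2·arctan(13.2 / (2 × 151.2)) = 2·arctan(0.04365) ≈ 4.9988°.

5.00°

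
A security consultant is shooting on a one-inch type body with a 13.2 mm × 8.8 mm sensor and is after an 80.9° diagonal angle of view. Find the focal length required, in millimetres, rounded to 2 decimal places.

Sensor diagonal = √(13.2² + 8.8²) = √251.6800 ≈ 15.8644 mm.
From α = 2·arctan(d/2f) we get f = d / (2·tan(α/2)).
With d = 15.8644 mm and α/2 = 40.45°, tan(α/2) ≈ 0.85257, so f ≈ 15.8644 / 1.70515 ≈ 9.3039 mm.

9.30 mm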